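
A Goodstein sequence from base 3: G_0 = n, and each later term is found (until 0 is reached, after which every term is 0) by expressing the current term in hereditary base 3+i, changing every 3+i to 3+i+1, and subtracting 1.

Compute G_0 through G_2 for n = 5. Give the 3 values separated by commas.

step 0: 5 = 3 + 2; sub 4 for 3: 4 + 2; = 6; G_1 = 6−1 = 5
step 1: 5 = 4 + 1; sub 5 for 4: 5 + 1; = 6; G_2 = 6−1 = 5

5, 5, 5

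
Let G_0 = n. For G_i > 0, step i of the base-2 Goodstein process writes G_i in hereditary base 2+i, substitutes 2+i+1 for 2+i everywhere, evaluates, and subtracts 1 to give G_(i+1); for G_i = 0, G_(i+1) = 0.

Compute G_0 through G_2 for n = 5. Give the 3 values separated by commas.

step 0: 5 = 2^2 + 1; sub 3 for 2: 3^3 + 1; = 28; G_1 = 28−1 = 27
step 1: 27 = 3^3; sub 4 for 3: 4^4; = 256; G_2 = 256−1 = 255

5, 27, 255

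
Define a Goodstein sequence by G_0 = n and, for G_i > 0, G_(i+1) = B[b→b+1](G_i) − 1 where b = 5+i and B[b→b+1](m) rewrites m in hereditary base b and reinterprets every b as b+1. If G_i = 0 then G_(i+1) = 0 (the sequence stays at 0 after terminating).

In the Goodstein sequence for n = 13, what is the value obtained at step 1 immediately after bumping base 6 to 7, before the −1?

16

base 5: 13 = 2·5 + 3; at 6: 2·6 + 3 = 15; next = 14
base 6: 14 = 2·6 + 2; at 7: 2·7 + 2 = 16; next = 15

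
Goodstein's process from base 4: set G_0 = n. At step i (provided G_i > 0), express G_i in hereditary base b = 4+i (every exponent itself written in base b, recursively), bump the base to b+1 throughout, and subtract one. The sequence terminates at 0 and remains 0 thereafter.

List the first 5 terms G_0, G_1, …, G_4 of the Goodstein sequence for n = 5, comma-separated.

5, 5, 5, 4, 3

base 4: 5 = 4 + 1; at 5: 5 + 1 = 6; next = 5
base 5: 5 = 5; at 6: 6 = 6; next = 5
base 6: 5 = 5; at 7: 5 = 5; next = 4
base 7: 4 = 4; at 8: 4 = 4; next = 3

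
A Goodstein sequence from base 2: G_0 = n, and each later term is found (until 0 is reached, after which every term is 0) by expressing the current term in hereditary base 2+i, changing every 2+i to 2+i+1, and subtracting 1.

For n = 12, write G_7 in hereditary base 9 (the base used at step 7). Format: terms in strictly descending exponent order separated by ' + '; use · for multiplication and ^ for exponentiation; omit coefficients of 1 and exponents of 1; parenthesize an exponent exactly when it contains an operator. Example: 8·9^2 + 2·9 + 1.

9^(9 + 1) + 2·9^2 + 9 + 2

(0) 12|_2 = 2^(2 + 1) + 2^2 ↦ 3^(3 + 1) + 3^3|_3 = 108 ⇒ 107
(1) 107|_3 = 3^(3 + 1) + 2·3^2 + 2·3 + 2 ↦ 4^(4 + 1) + 2·4^2 + 2·4 + 2|_4 = 1066 ⇒ 1065
(2) 1065|_4 = 4^(4 + 1) + 2·4^2 + 2·4 + 1 ↦ 5^(5 + 1) + 2·5^2 + 2·5 + 1|_5 = 15686 ⇒ 15685
(3) 15685|_5 = 5^(5 + 1) + 2·5^2 + 2·5 ↦ 6^(6 + 1) + 2·6^2 + 2·6|_6 = 280020 ⇒ 280019
(4) 280019|_6 = 6^(6 + 1) + 2·6^2 + 6 + 5 ↦ 7^(7 + 1) + 2·7^2 + 7 + 5|_7 = 5764911 ⇒ 5764910
(5) 5764910|_7 = 7^(7 + 1) + 2·7^2 + 7 + 4 ↦ 8^(8 + 1) + 2·8^2 + 8 + 4|_8 = 134217868 ⇒ 134217867
(6) 134217867|_8 = 8^(8 + 1) + 2·8^2 + 8 + 3 ↦ 9^(9 + 1) + 2·9^2 + 9 + 3|_9 = 3486784575 ⇒ 3486784574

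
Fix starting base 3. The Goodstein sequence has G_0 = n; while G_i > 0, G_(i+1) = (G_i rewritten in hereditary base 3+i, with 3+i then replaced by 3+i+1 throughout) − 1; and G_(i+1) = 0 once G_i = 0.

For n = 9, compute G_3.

9 —HB3→ 3^2 —bump→ 4^2 = 16 —(−1)→ 15
15 —HB4→ 3·4 + 3 —bump→ 3·5 + 3 = 18 —(−1)→ 17
17 —HB5→ 3·5 + 2 —bump→ 3·6 + 2 = 20 —(−1)→ 19

19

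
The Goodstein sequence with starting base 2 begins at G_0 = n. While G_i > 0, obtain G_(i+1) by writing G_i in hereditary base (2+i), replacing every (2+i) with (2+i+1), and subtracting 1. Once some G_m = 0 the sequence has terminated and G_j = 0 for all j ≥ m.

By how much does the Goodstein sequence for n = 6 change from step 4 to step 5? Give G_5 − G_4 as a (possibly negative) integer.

6 —HB2→ 2^2 + 2 —bump→ 3^3 + 3 = 30 —(−1)→ 29
29 —HB3→ 3^3 + 2 —bump→ 4^4 + 2 = 258 —(−1)→ 257
257 —HB4→ 4^4 + 1 —bump→ 5^5 + 1 = 3126 —(−1)→ 3125
3125 —HB5→ 5^5 —bump→ 6^6 = 46656 —(−1)→ 46655
46655 —HB6→ 5·6^5 + 5·6^4 + 5·6^3 + 5·6^2 + 5·6 + 5 —bump→ 5·7^5 + 5·7^4 + 5·7^3 + 5·7^2 + 5·7 + 5 = 98040 —(−1)→ 98039

51384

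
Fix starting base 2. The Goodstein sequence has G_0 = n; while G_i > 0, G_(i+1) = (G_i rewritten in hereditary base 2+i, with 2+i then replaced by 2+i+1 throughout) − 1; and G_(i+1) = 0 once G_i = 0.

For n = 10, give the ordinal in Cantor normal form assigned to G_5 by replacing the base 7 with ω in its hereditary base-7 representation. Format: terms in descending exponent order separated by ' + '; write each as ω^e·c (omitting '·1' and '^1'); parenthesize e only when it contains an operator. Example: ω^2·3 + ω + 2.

10 —HB2→ 2^(2 + 1) + 2 —bump→ 3^(3 + 1) + 3 = 84 —(−1)→ 83
83 —HB3→ 3^(3 + 1) + 2 —bump→ 4^(4 + 1) + 2 = 1026 —(−1)→ 1025
1025 —HB4→ 4^(4 + 1) + 1 —bump→ 5^(5 + 1) + 1 = 15626 —(−1)→ 15625
15625 —HB5→ 5^(5 + 1) —bump→ 6^(6 + 1) = 279936 —(−1)→ 279935
279935 —HB6→ 5·6^6 + 5·6^5 + 5·6^4 + 5·6^3 + 5·6^2 + 5·6 + 5 —bump→ 5·7^7 + 5·7^5 + 5·7^4 + 5·7^3 + 5·7^2 + 5·7 + 5 = 4215755 —(−1)→ 4215754
4215754 —HB7→ 5·7^7 + 5·7^5 + 5·7^4 + 5·7^3 + 5·7^2 + 5·7 + 4 —bump→ 5·8^8 + 5·8^5 + 5·8^4 + 5·8^3 + 5·8^2 + 5·8 + 4 = 84073324 —(−1)→ 84073323

ω^ω·5 + ω^5·5 + ω^4·5 + ω^3·5 + ω^2·5 + ω·5 + 4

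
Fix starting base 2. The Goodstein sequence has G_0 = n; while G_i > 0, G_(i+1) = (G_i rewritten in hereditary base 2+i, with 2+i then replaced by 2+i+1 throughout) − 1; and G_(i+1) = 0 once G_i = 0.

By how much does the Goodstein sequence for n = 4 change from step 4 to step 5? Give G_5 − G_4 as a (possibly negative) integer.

26

[0] 4 ≡ 2^2 (base 2). Lift 3: 27. −1: 26.
[1] 26 ≡ 2·3^2 + 2·3 + 2 (base 3). Lift 4: 42. −1: 41.
[2] 41 ≡ 2·4^2 + 2·4 + 1 (base 4). Lift 5: 61. −1: 60.
[3] 60 ≡ 2·5^2 + 2·5 (base 5). Lift 6: 84. −1: 83.
[4] 83 ≡ 2·6^2 + 6 + 5 (base 6). Lift 7: 110. −1: 109.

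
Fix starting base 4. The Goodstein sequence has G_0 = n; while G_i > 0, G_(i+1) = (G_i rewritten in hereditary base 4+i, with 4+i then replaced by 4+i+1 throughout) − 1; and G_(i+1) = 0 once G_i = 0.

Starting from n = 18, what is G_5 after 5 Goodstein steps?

58

(0) 18|_4 = 4^2 + 2 ↦ 5^2 + 2|_5 = 27 ⇒ 26
(1) 26|_5 = 5^2 + 1 ↦ 6^2 + 1|_6 = 37 ⇒ 36
(2) 36|_6 = 6^2 ↦ 7^2|_7 = 49 ⇒ 48
(3) 48|_7 = 6·7 + 6 ↦ 6·8 + 6|_8 = 54 ⇒ 53
(4) 53|_8 = 6·8 + 5 ↦ 6·9 + 5|_9 = 59 ⇒ 58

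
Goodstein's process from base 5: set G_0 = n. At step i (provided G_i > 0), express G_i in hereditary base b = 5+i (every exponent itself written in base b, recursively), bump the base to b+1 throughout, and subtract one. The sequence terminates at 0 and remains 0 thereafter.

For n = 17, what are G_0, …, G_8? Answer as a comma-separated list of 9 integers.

17 —HB5→ 3·5 + 2 —bump→ 3·6 + 2 = 20 —(−1)→ 19
19 —HB6→ 3·6 + 1 —bump→ 3·7 + 1 = 22 —(−1)→ 21
21 —HB7→ 3·7 —bump→ 3·8 = 24 —(−1)→ 23
23 —HB8→ 2·8 + 7 —bump→ 2·9 + 7 = 25 —(−1)→ 24
24 —HB9→ 2·9 + 6 —bump→ 2·10 + 6 = 26 —(−1)→ 25
25 —HB10→ 2·10 + 5 —bump→ 2·11 + 5 = 27 —(−1)→ 26
26 —HB11→ 2·11 + 4 —bump→ 2·12 + 4 = 28 —(−1)→ 27
27 —HB12→ 2·12 + 3 —bump→ 2·13 + 3 = 29 —(−1)→ 28

17, 19, 21, 23, 24, 25, 26, 27, 28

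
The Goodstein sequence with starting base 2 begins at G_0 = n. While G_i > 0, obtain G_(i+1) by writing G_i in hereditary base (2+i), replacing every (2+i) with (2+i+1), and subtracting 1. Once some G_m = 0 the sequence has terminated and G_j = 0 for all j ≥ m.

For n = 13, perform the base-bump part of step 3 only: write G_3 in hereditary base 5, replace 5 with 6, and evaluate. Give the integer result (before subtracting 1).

(0) 13|_2 = 2^(2 + 1) + 2^2 + 1 ↦ 3^(3 + 1) + 3^3 + 1|_3 = 109 ⇒ 108
(1) 108|_3 = 3^(3 + 1) + 3^3 ↦ 4^(4 + 1) + 4^4|_4 = 1280 ⇒ 1279
(2) 1279|_4 = 4^(4 + 1) + 3·4^3 + 3·4^2 + 3·4 + 3 ↦ 5^(5 + 1) + 3·5^3 + 3·5^2 + 3·5 + 3|_5 = 16093 ⇒ 16092
(3) 16092|_5 = 5^(5 + 1) + 3·5^3 + 3·5^2 + 3·5 + 2 ↦ 6^(6 + 1) + 3·6^3 + 3·6^2 + 3·6 + 2|_6 = 280712 ⇒ 280711

280712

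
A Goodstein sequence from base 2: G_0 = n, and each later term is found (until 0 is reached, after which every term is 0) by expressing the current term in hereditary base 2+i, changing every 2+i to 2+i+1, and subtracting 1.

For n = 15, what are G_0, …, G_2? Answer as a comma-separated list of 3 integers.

step 0: 15 = 2^(2 + 1) + 2^2 + 2 + 1; sub 3 for 2: 3^(3 + 1) + 3^3 + 3 + 1; = 112; G_1 = 112−1 = 111
step 1: 111 = 3^(3 + 1) + 3^3 + 3; sub 4 for 3: 4^(4 + 1) + 4^4 + 4; = 1284; G_2 = 1284−1 = 1283

15, 111, 1283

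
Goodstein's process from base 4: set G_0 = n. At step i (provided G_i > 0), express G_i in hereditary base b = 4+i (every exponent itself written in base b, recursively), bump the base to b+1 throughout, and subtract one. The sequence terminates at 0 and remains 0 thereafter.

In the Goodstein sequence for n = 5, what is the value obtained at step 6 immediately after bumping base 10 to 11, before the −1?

1

step 0: 5 = 4 + 1; sub 5 for 4: 5 + 1; = 6; G_1 = 6−1 = 5
step 1: 5 = 5; sub 6 for 5: 6; = 6; G_2 = 6−1 = 5
step 2: 5 = 5; sub 7 for 6: 5; = 5; G_3 = 5−1 = 4
step 3: 4 = 4; sub 8 for 7: 4; = 4; G_4 = 4−1 = 3
step 4: 3 = 3; sub 9 for 8: 3; = 3; G_5 = 3−1 = 2
step 5: 2 = 2; sub 10 for 9: 2; = 2; G_6 = 2−1 = 1
step 6: 1 = 1; sub 11 for 10: 1; = 1; G_7 = 1−1 = 0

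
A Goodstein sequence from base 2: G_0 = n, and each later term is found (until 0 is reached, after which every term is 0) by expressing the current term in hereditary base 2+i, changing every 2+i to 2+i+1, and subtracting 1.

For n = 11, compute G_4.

279937

G_0=11  [base 2] 2^(2 + 1) + 2 + 1  →[2↦3]→  3^(3 + 1) + 3 + 1 = 85  −1 ⇒ G_1=84
G_1=84  [base 3] 3^(3 + 1) + 3  →[3↦4]→  4^(4 + 1) + 4 = 1028  −1 ⇒ G_2=1027
G_2=1027  [base 4] 4^(4 + 1) + 3  →[4↦5]→  5^(5 + 1) + 3 = 15628  −1 ⇒ G_3=15627
G_3=15627  [base 5] 5^(5 + 1) + 2  →[5↦6]→  6^(6 + 1) + 2 = 279938  −1 ⇒ G_4=279937
G_4=279937  [base 6] 6^(6 + 1) + 1  →[6↦7]→  7^(7 + 1) + 1 = 5764802  −1 ⇒ G_5=5764801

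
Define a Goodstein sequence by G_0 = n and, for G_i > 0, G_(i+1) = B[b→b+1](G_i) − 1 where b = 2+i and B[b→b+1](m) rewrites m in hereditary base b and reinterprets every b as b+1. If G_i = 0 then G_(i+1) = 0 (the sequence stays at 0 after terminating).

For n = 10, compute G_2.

[0] 10 ≡ 2^(2 + 1) + 2 (base 2). Lift 3: 84. −1: 83.
[1] 83 ≡ 3^(3 + 1) + 2 (base 3). Lift 4: 1026. −1: 1025.
[2] 1025 ≡ 4^(4 + 1) + 1 (base 4). Lift 5: 15626. −1: 15625.

1025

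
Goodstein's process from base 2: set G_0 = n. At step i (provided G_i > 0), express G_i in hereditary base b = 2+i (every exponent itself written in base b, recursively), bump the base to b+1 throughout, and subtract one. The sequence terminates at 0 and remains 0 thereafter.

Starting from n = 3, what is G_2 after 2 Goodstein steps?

3

G_0 = 3. HB_2(3) = 2 + 1. Bump = 4. G_1 = 3.
G_1 = 3. HB_3(3) = 3. Bump = 4. G_2 = 3.
G_2 = 3. HB_4(3) = 3. Bump = 3. G_3 = 2.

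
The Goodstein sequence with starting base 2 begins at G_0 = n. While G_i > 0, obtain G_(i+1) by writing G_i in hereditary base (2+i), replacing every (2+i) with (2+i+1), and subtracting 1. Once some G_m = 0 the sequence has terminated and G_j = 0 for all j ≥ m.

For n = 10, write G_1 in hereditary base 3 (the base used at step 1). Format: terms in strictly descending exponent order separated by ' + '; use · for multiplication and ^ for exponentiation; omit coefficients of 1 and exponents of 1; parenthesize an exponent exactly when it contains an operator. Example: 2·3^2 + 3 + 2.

(0) 10|_2 = 2^(2 + 1) + 2 ↦ 3^(3 + 1) + 3|_3 = 84 ⇒ 83
(1) 83|_3 = 3^(3 + 1) + 2 ↦ 4^(4 + 1) + 2|_4 = 1026 ⇒ 1025

3^(3 + 1) + 2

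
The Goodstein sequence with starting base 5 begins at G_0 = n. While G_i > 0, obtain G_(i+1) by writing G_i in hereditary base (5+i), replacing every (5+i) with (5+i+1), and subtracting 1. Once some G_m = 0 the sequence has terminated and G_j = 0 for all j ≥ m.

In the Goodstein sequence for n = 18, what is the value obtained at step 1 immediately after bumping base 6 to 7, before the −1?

G_0 = 18. HB_5(18) = 3·5 + 3. Bump = 21. G_1 = 20.
G_1 = 20. HB_6(20) = 3·6 + 2. Bump = 23. G_2 = 22.

23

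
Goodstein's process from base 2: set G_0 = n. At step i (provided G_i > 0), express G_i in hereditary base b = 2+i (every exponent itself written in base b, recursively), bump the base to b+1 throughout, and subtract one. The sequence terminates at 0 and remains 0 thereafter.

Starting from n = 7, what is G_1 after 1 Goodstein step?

G_0 = 7. HB_2(7) = 2^2 + 2 + 1. Bump = 31. G_1 = 30.
G_1 = 30. HB_3(30) = 3^3 + 3. Bump = 260. G_2 = 259.

30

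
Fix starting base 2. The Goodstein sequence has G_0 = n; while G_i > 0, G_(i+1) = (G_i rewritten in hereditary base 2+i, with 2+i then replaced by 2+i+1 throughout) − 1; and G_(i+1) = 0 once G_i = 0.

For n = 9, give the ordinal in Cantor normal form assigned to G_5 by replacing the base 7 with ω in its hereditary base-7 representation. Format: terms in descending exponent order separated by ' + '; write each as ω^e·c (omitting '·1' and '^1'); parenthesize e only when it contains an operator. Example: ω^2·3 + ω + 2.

step 0: 9 = 2^(2 + 1) + 1; sub 3 for 2: 3^(3 + 1) + 1; = 82; G_1 = 82−1 = 81
step 1: 81 = 3^(3 + 1); sub 4 for 3: 4^(4 + 1); = 1024; G_2 = 1024−1 = 1023
step 2: 1023 = 3·4^4 + 3·4^3 + 3·4^2 + 3·4 + 3; sub 5 for 4: 3·5^5 + 3·5^3 + 3·5^2 + 3·5 + 3; = 9843; G_3 = 9843−1 = 9842
step 3: 9842 = 3·5^5 + 3·5^3 + 3·5^2 + 3·5 + 2; sub 6 for 5: 3·6^6 + 3·6^3 + 3·6^2 + 3·6 + 2; = 140744; G_4 = 140744−1 = 140743
step 4: 140743 = 3·6^6 + 3·6^3 + 3·6^2 + 3·6 + 1; sub 7 for 6: 3·7^7 + 3·7^3 + 3·7^2 + 3·7 + 1; = 2471827; G_5 = 2471827−1 = 2471826
step 5: 2471826 = 3·7^7 + 3·7^3 + 3·7^2 + 3·7; sub 8 for 7: 3·8^8 + 3·8^3 + 3·8^2 + 3·8; = 50333400; G_6 = 50333400−1 = 50333399

ω^ω·3 + ω^3·3 + ω^2·3 + ω·3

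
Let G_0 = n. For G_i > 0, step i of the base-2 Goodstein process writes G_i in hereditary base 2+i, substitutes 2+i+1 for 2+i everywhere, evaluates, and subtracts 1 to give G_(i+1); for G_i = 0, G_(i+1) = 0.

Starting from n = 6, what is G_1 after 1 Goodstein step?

29

G_0=6  [base 2] 2^2 + 2  →[2↦3]→  3^3 + 3 = 30  −1 ⇒ G_1=29
G_1=29  [base 3] 3^3 + 2  →[3↦4]→  4^4 + 2 = 258  −1 ⇒ G_2=257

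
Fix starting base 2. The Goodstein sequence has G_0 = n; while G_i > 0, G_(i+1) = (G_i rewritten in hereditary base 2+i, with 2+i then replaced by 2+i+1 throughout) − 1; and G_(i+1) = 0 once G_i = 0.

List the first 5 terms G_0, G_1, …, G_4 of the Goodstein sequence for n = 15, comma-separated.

step 0: 15 = 2^(2 + 1) + 2^2 + 2 + 1; sub 3 for 2: 3^(3 + 1) + 3^3 + 3 + 1; = 112; G_1 = 112−1 = 111
step 1: 111 = 3^(3 + 1) + 3^3 + 3; sub 4 for 3: 4^(4 + 1) + 4^4 + 4; = 1284; G_2 = 1284−1 = 1283
step 2: 1283 = 4^(4 + 1) + 4^4 + 3; sub 5 for 4: 5^(5 + 1) + 5^5 + 3; = 18753; G_3 = 18753−1 = 18752
step 3: 18752 = 5^(5 + 1) + 5^5 + 2; sub 6 for 5: 6^(6 + 1) + 6^6 + 2; = 326594; G_4 = 326594−1 = 326593

15, 111, 1283, 18752, 326593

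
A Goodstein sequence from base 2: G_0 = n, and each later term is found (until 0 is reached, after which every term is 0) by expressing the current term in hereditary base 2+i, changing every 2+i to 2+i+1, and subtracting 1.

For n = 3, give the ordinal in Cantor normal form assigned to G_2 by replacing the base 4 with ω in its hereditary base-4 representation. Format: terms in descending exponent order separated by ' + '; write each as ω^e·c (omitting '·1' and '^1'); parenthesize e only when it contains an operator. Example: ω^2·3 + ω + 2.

G_0 = 3. HB_2(3) = 2 + 1. Bump = 4. G_1 = 3.
G_1 = 3. HB_3(3) = 3. Bump = 4. G_2 = 3.
G_2 = 3. HB_4(3) = 3. Bump = 3. G_3 = 2.

3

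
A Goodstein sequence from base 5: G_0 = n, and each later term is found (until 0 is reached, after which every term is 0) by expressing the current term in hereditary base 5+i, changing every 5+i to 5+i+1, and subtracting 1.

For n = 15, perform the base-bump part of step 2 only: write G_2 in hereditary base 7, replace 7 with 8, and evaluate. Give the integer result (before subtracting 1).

20

(0) 15|_5 = 3·5 ↦ 3·6|_6 = 18 ⇒ 17
(1) 17|_6 = 2·6 + 5 ↦ 2·7 + 5|_7 = 19 ⇒ 18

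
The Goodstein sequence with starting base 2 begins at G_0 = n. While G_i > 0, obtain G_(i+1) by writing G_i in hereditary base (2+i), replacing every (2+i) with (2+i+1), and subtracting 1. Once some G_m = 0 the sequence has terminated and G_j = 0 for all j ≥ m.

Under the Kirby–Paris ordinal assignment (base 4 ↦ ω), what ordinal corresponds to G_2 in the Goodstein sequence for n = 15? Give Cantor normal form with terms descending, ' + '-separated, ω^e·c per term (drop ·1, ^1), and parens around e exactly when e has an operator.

G_0=15  [base 2] 2^(2 + 1) + 2^2 + 2 + 1  →[2↦3]→  3^(3 + 1) + 3^3 + 3 + 1 = 112  −1 ⇒ G_1=111
G_1=111  [base 3] 3^(3 + 1) + 3^3 + 3  →[3↦4]→  4^(4 + 1) + 4^4 + 4 = 1284  −1 ⇒ G_2=1283
G_2=1283  [base 4] 4^(4 + 1) + 4^4 + 3  →[4↦5]→  5^(5 + 1) + 5^5 + 3 = 18753  −1 ⇒ G_3=18752

ω^(ω + 1) + ω^ω + 3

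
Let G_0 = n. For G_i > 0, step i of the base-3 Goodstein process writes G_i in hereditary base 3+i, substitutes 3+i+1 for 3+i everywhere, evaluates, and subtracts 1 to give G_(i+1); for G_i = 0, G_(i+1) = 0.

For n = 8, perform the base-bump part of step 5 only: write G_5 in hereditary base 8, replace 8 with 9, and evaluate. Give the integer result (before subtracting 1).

12

i=0: 8 = 2·3 + 2 (b=3); 3→4: 2·4 + 2 = 10; 10−1 = 9
i=1: 9 = 2·4 + 1 (b=4); 4→5: 2·5 + 1 = 11; 11−1 = 10
i=2: 10 = 2·5 (b=5); 5→6: 2·6 = 12; 12−1 = 11
i=3: 11 = 6 + 5 (b=6); 6→7: 7 + 5 = 12; 12−1 = 11
i=4: 11 = 7 + 4 (b=7); 7→8: 8 + 4 = 12; 12−1 = 11
i=5: 11 = 8 + 3 (b=8); 8→9: 9 + 3 = 12; 12−1 = 11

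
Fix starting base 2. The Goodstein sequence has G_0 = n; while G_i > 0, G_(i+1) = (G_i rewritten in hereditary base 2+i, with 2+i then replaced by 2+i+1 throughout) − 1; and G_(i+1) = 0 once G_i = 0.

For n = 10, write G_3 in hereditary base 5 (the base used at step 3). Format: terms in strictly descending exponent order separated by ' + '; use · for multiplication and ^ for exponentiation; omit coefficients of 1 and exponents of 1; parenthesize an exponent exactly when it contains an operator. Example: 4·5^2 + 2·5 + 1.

5^(5 + 1)

G_0=10  [base 2] 2^(2 + 1) + 2  →[2↦3]→  3^(3 + 1) + 3 = 84  −1 ⇒ G_1=83
G_1=83  [base 3] 3^(3 + 1) + 2  →[3↦4]→  4^(4 + 1) + 2 = 1026  −1 ⇒ G_2=1025
G_2=1025  [base 4] 4^(4 + 1) + 1  →[4↦5]→  5^(5 + 1) + 1 = 15626  −1 ⇒ G_3=15625
G_3=15625  [base 5] 5^(5 + 1)  →[5↦6]→  6^(6 + 1) = 279936  −1 ⇒ G_4=279935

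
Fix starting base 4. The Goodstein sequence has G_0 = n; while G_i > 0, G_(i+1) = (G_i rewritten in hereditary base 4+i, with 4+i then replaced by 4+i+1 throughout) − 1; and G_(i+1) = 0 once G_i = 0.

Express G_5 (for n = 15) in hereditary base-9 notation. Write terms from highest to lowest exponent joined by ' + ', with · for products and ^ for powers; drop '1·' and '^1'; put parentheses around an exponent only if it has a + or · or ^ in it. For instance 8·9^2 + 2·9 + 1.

2·9 + 6

base 4: 15 = 3·4 + 3; at 5: 3·5 + 3 = 18; next = 17
base 5: 17 = 3·5 + 2; at 6: 3·6 + 2 = 20; next = 19
base 6: 19 = 3·6 + 1; at 7: 3·7 + 1 = 22; next = 21
base 7: 21 = 3·7; at 8: 3·8 = 24; next = 23
base 8: 23 = 2·8 + 7; at 9: 2·9 + 7 = 25; next = 24
base 9: 24 = 2·9 + 6; at 10: 2·10 + 6 = 26; next = 25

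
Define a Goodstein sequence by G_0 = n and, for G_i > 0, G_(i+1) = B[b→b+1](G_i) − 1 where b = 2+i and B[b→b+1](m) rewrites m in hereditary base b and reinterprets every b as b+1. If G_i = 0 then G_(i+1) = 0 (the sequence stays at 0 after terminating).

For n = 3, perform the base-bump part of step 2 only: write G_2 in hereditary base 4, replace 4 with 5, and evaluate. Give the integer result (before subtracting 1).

base 2: 3 = 2 + 1; at 3: 3 + 1 = 4; next = 3
base 3: 3 = 3; at 4: 4 = 4; next = 3
base 4: 3 = 3; at 5: 3 = 3; next = 2

3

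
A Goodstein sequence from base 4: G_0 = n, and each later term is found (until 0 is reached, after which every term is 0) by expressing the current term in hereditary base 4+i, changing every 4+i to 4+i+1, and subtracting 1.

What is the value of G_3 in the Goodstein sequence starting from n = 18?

48

18 —HB4→ 4^2 + 2 —bump→ 5^2 + 2 = 27 —(−1)→ 26
26 —HB5→ 5^2 + 1 —bump→ 6^2 + 1 = 37 —(−1)→ 36
36 —HB6→ 6^2 —bump→ 7^2 = 49 —(−1)→ 48
48 —HB7→ 6·7 + 6 —bump→ 6·8 + 6 = 54 —(−1)→ 53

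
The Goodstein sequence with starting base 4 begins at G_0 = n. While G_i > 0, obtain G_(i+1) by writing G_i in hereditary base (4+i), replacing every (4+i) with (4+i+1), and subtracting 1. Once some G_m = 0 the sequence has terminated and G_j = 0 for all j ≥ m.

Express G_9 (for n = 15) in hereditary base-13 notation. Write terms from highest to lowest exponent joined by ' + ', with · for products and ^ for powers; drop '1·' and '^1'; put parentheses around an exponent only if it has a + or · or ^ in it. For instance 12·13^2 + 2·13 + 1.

i=0: 15 = 3·4 + 3 (b=4); 4→5: 3·5 + 3 = 18; 18−1 = 17
i=1: 17 = 3·5 + 2 (b=5); 5→6: 3·6 + 2 = 20; 20−1 = 19
i=2: 19 = 3·6 + 1 (b=6); 6→7: 3·7 + 1 = 22; 22−1 = 21
i=3: 21 = 3·7 (b=7); 7→8: 3·8 = 24; 24−1 = 23
i=4: 23 = 2·8 + 7 (b=8); 8→9: 2·9 + 7 = 25; 25−1 = 24
i=5: 24 = 2·9 + 6 (b=9); 9→10: 2·10 + 6 = 26; 26−1 = 25
i=6: 25 = 2·10 + 5 (b=10); 10→11: 2·11 + 5 = 27; 27−1 = 26
i=7: 26 = 2·11 + 4 (b=11); 11→12: 2·12 + 4 = 28; 28−1 = 27
i=8: 27 = 2·12 + 3 (b=12); 12→13: 2·13 + 3 = 29; 29−1 = 28

2·13 + 2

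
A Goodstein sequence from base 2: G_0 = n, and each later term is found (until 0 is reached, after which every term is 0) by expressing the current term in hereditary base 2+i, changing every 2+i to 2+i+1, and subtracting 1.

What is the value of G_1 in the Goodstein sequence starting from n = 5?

27

i=0: 5 = 2^2 + 1 (b=2); 2→3: 3^3 + 1 = 28; 28−1 = 27
i=1: 27 = 3^3 (b=3); 3→4: 4^4 = 256; 256−1 = 255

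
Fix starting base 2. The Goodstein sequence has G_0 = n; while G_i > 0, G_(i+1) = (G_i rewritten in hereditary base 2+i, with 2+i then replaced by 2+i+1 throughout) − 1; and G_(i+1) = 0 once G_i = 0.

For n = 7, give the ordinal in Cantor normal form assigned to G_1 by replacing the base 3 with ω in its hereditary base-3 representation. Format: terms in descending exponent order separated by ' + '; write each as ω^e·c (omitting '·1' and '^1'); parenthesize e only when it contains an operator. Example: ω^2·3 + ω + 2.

ω^ω + ω

G_0=7  [base 2] 2^2 + 2 + 1  →[2↦3]→  3^3 + 3 + 1 = 31  −1 ⇒ G_1=30
G_1=30  [base 3] 3^3 + 3  →[3↦4]→  4^4 + 4 = 260  −1 ⇒ G_2=259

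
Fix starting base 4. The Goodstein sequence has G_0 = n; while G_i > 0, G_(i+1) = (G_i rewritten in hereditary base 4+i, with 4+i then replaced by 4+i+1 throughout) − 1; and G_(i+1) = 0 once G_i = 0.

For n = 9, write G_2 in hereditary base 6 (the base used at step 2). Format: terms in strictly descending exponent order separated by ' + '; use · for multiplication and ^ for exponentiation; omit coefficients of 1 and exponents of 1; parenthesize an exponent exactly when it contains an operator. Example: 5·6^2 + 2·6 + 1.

6 + 5

G_0 = 9. HB_4(9) = 2·4 + 1. Bump = 11. G_1 = 10.
G_1 = 10. HB_5(10) = 2·5. Bump = 12. G_2 = 11.
G_2 = 11. HB_6(11) = 6 + 5. Bump = 12. G_3 = 11.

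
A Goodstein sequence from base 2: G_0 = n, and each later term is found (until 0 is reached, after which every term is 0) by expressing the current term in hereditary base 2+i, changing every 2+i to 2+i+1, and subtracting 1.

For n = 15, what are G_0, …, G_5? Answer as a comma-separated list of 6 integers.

15, 111, 1283, 18752, 326593, 6588344

[0] 15 ≡ 2^(2 + 1) + 2^2 + 2 + 1 (base 2). Lift 3: 112. −1: 111.
[1] 111 ≡ 3^(3 + 1) + 3^3 + 3 (base 3). Lift 4: 1284. −1: 1283.
[2] 1283 ≡ 4^(4 + 1) + 4^4 + 3 (base 4). Lift 5: 18753. −1: 18752.
[3] 18752 ≡ 5^(5 + 1) + 5^5 + 2 (base 5). Lift 6: 326594. −1: 326593.
[4] 326593 ≡ 6^(6 + 1) + 6^6 + 1 (base 6). Lift 7: 6588345. −1: 6588344.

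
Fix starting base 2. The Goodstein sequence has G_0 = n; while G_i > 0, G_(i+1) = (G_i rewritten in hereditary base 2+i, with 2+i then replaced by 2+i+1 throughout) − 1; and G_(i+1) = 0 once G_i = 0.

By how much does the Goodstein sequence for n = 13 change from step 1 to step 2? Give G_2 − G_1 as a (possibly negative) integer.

i=0: 13 = 2^(2 + 1) + 2^2 + 1 (b=2); 2→3: 3^(3 + 1) + 3^3 + 1 = 109; 109−1 = 108
i=1: 108 = 3^(3 + 1) + 3^3 (b=3); 3→4: 4^(4 + 1) + 4^4 = 1280; 1280−1 = 1279

1171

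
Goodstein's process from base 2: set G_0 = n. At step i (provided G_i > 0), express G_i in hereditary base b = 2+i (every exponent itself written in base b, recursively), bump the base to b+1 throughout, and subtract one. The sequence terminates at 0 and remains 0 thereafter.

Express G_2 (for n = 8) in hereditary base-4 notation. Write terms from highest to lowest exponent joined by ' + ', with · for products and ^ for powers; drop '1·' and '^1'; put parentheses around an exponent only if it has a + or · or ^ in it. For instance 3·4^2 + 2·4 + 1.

2·4^4 + 2·4^2 + 2·4 + 1

(0) 8|_2 = 2^(2 + 1) ↦ 3^(3 + 1)|_3 = 81 ⇒ 80
(1) 80|_3 = 2·3^3 + 2·3^2 + 2·3 + 2 ↦ 2·4^4 + 2·4^2 + 2·4 + 2|_4 = 554 ⇒ 553
(2) 553|_4 = 2·4^4 + 2·4^2 + 2·4 + 1 ↦ 2·5^5 + 2·5^2 + 2·5 + 1|_5 = 6311 ⇒ 6310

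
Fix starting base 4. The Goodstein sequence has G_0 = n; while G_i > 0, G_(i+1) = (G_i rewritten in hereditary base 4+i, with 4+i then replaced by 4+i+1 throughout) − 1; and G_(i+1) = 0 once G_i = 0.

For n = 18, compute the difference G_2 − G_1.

10

[0] 18 ≡ 4^2 + 2 (base 4). Lift 5: 27. −1: 26.
[1] 26 ≡ 5^2 + 1 (base 5). Lift 6: 37. −1: 36.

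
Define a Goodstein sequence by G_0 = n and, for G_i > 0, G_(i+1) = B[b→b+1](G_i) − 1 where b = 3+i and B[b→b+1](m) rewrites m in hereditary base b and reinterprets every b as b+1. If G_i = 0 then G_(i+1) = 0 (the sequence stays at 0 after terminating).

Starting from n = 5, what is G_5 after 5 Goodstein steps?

(0) 5|_3 = 3 + 2 ↦ 4 + 2|_4 = 6 ⇒ 5
(1) 5|_4 = 4 + 1 ↦ 5 + 1|_5 = 6 ⇒ 5
(2) 5|_5 = 5 ↦ 6|_6 = 6 ⇒ 5
(3) 5|_6 = 5 ↦ 5|_7 = 5 ⇒ 4
(4) 4|_7 = 4 ↦ 4|_8 = 4 ⇒ 3
(5) 3|_8 = 3 ↦ 3|_9 = 3 ⇒ 2

3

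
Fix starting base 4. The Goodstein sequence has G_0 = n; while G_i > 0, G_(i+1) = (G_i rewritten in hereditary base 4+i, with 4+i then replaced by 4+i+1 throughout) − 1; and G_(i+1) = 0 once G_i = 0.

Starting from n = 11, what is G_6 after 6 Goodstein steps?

15

G_0 = 11. HB_4(11) = 2·4 + 3. Bump = 13. G_1 = 12.
G_1 = 12. HB_5(12) = 2·5 + 2. Bump = 14. G_2 = 13.
G_2 = 13. HB_6(13) = 2·6 + 1. Bump = 15. G_3 = 14.
G_3 = 14. HB_7(14) = 2·7. Bump = 16. G_4 = 15.
G_4 = 15. HB_8(15) = 8 + 7. Bump = 16. G_5 = 15.
G_5 = 15. HB_9(15) = 9 + 6. Bump = 16. G_6 = 15.
G_6 = 15. HB_10(15) = 10 + 5. Bump = 16. G_7 = 15.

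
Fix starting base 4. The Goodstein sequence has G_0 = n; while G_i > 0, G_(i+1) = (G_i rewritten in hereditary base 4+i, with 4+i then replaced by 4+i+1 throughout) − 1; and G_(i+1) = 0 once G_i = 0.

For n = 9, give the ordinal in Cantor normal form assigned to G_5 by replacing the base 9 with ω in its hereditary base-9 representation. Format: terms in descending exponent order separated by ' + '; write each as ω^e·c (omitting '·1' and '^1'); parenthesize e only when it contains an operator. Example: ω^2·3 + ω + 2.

ω + 2

[0] 9 ≡ 2·4 + 1 (base 4). Lift 5: 11. −1: 10.
[1] 10 ≡ 2·5 (base 5). Lift 6: 12. −1: 11.
[2] 11 ≡ 6 + 5 (base 6). Lift 7: 12. −1: 11.
[3] 11 ≡ 7 + 4 (base 7). Lift 8: 12. −1: 11.
[4] 11 ≡ 8 + 3 (base 8). Lift 9: 12. −1: 11.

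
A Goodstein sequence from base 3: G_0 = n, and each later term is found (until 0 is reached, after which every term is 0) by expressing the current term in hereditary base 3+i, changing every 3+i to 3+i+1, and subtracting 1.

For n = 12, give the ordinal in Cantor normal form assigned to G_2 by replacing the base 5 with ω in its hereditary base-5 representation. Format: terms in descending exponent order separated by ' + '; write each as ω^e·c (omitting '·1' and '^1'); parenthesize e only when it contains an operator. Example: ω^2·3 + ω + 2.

G_0 = 12. HB_3(12) = 3^2 + 3. Bump = 20. G_1 = 19.
G_1 = 19. HB_4(19) = 4^2 + 3. Bump = 28. G_2 = 27.
G_2 = 27. HB_5(27) = 5^2 + 2. Bump = 38. G_3 = 37.

ω^2 + 2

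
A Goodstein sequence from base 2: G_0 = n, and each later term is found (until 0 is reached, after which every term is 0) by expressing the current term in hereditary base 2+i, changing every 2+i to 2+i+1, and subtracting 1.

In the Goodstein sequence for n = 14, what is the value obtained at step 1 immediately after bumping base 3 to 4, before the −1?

1282

G_0 = 14. HB_2(14) = 2^(2 + 1) + 2^2 + 2. Bump = 111. G_1 = 110.
G_1 = 110. HB_3(110) = 3^(3 + 1) + 3^3 + 2. Bump = 1282. G_2 = 1281.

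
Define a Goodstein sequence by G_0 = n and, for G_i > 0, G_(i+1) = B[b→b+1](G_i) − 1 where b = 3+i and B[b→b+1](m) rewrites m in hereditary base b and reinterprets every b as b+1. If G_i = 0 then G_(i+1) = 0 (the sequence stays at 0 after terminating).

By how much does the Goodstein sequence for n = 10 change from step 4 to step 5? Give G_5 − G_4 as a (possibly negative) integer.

step 0: 10 = 3^2 + 1; sub 4 for 3: 4^2 + 1; = 17; G_1 = 17−1 = 16
step 1: 16 = 4^2; sub 5 for 4: 5^2; = 25; G_2 = 25−1 = 24
step 2: 24 = 4·5 + 4; sub 6 for 5: 4·6 + 4; = 28; G_3 = 28−1 = 27
step 3: 27 = 4·6 + 3; sub 7 for 6: 4·7 + 3; = 31; G_4 = 31−1 = 30
step 4: 30 = 4·7 + 2; sub 8 for 7: 4·8 + 2; = 34; G_5 = 34−1 = 33

3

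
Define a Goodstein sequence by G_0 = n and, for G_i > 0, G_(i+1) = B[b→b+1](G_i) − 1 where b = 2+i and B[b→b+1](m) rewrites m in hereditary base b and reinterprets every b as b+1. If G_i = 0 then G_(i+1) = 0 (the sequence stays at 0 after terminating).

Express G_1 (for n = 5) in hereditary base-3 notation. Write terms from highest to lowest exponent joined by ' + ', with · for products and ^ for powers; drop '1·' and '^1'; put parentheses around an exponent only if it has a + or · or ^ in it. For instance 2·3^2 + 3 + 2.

3^3

G_0 = 5. HB_2(5) = 2^2 + 1. Bump = 28. G_1 = 27.
G_1 = 27. HB_3(27) = 3^3. Bump = 256. G_2 = 255.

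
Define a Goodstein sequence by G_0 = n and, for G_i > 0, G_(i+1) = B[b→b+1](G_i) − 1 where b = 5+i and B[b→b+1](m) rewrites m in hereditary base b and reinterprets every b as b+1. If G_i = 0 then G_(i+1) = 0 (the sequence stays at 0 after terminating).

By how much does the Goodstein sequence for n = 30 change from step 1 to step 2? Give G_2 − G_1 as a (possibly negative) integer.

12

G_0 = 30. HB_5(30) = 5^2 + 5. Bump = 42. G_1 = 41.
G_1 = 41. HB_6(41) = 6^2 + 5. Bump = 54. G_2 = 53.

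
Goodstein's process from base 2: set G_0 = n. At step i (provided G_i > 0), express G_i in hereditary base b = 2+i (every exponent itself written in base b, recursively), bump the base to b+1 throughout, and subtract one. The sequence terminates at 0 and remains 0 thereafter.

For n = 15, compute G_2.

1283

i=0: 15 = 2^(2 + 1) + 2^2 + 2 + 1 (b=2); 2→3: 3^(3 + 1) + 3^3 + 3 + 1 = 112; 112−1 = 111
i=1: 111 = 3^(3 + 1) + 3^3 + 3 (b=3); 3→4: 4^(4 + 1) + 4^4 + 4 = 1284; 1284−1 = 1283
i=2: 1283 = 4^(4 + 1) + 4^4 + 3 (b=4); 4→5: 5^(5 + 1) + 5^5 + 3 = 18753; 18753−1 = 18752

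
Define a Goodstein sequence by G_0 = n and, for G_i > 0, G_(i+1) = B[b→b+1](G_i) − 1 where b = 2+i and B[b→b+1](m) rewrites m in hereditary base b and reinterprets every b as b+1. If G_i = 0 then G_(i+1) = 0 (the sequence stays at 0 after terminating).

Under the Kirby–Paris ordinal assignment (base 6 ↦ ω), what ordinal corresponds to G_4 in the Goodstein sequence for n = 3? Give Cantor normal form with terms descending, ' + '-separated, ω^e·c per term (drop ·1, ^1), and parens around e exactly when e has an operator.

1

[0] 3 ≡ 2 + 1 (base 2). Lift 3: 4. −1: 3.
[1] 3 ≡ 3 (base 3). Lift 4: 4. −1: 3.
[2] 3 ≡ 3 (base 4). Lift 5: 3. −1: 2.
[3] 2 ≡ 2 (base 5). Lift 6: 2. −1: 1.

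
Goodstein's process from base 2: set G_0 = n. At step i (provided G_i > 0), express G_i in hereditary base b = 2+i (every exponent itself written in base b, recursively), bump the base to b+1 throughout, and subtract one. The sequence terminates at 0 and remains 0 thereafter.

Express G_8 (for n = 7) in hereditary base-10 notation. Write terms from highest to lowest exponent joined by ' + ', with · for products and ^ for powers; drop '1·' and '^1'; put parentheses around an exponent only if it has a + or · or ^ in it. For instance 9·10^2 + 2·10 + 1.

7·10^7 + 7·10^6 + 7·10^5 + 7·10^4 + 7·10^3 + 7·10^2 + 7·10 + 5

step 0: 7 = 2^2 + 2 + 1; sub 3 for 2: 3^3 + 3 + 1; = 31; G_1 = 31−1 = 30
step 1: 30 = 3^3 + 3; sub 4 for 3: 4^4 + 4; = 260; G_2 = 260−1 = 259
step 2: 259 = 4^4 + 3; sub 5 for 4: 5^5 + 3; = 3128; G_3 = 3128−1 = 3127
step 3: 3127 = 5^5 + 2; sub 6 for 5: 6^6 + 2; = 46658; G_4 = 46658−1 = 46657
step 4: 46657 = 6^6 + 1; sub 7 for 6: 7^7 + 1; = 823544; G_5 = 823544−1 = 823543
step 5: 823543 = 7^7; sub 8 for 7: 8^8; = 16777216; G_6 = 16777216−1 = 16777215
step 6: 16777215 = 7·8^7 + 7·8^6 + 7·8^5 + 7·8^4 + 7·8^3 + 7·8^2 + 7·8 + 7; sub 9 for 8: 7·9^7 + 7·9^6 + 7·9^5 + 7·9^4 + 7·9^3 + 7·9^2 + 7·9 + 7; = 37665880; G_7 = 37665880−1 = 37665879
step 7: 37665879 = 7·9^7 + 7·9^6 + 7·9^5 + 7·9^4 + 7·9^3 + 7·9^2 + 7·9 + 6; sub 10 for 9: 7·10^7 + 7·10^6 + 7·10^5 + 7·10^4 + 7·10^3 + 7·10^2 + 7·10 + 6; = 77777776; G_8 = 77777776−1 = 77777775
step 8: 77777775 = 7·10^7 + 7·10^6 + 7·10^5 + 7·10^4 + 7·10^3 + 7·10^2 + 7·10 + 5; sub 11 for 10: 7·11^7 + 7·11^6 + 7·11^5 + 7·11^4 + 7·11^3 + 7·11^2 + 7·11 + 5; = 150051214; G_9 = 150051214−1 = 150051213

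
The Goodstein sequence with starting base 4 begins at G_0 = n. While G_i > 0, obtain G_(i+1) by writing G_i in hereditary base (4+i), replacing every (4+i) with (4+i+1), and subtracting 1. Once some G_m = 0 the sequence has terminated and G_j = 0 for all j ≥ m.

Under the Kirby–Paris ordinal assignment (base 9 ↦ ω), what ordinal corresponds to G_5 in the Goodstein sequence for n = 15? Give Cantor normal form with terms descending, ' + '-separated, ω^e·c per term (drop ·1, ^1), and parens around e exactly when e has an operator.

step 0: 15 = 3·4 + 3; sub 5 for 4: 3·5 + 3; = 18; G_1 = 18−1 = 17
step 1: 17 = 3·5 + 2; sub 6 for 5: 3·6 + 2; = 20; G_2 = 20−1 = 19
step 2: 19 = 3·6 + 1; sub 7 for 6: 3·7 + 1; = 22; G_3 = 22−1 = 21
step 3: 21 = 3·7; sub 8 for 7: 3·8; = 24; G_4 = 24−1 = 23
step 4: 23 = 2·8 + 7; sub 9 for 8: 2·9 + 7; = 25; G_5 = 25−1 = 24
step 5: 24 = 2·9 + 6; sub 10 for 9: 2·10 + 6; = 26; G_6 = 26−1 = 25

ω·2 + 6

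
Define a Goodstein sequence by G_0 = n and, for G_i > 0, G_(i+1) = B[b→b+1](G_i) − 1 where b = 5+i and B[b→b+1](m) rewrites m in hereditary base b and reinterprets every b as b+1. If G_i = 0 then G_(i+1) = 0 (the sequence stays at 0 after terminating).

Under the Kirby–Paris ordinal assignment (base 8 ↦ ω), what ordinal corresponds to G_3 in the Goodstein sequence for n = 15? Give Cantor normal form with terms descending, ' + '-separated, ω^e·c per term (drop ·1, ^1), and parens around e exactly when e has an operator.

[0] 15 ≡ 3·5 (base 5). Lift 6: 18. −1: 17.
[1] 17 ≡ 2·6 + 5 (base 6). Lift 7: 19. −1: 18.
[2] 18 ≡ 2·7 + 4 (base 7). Lift 8: 20. −1: 19.
[3] 19 ≡ 2·8 + 3 (base 8). Lift 9: 21. −1: 20.

ω·2 + 3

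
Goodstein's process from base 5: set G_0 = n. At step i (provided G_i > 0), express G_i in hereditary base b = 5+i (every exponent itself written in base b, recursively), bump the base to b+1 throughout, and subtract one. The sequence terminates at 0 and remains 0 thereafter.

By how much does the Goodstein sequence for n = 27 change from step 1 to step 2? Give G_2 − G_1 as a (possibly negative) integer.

12

27 —HB5→ 5^2 + 2 —bump→ 6^2 + 2 = 38 —(−1)→ 37
37 —HB6→ 6^2 + 1 —bump→ 7^2 + 1 = 50 —(−1)→ 49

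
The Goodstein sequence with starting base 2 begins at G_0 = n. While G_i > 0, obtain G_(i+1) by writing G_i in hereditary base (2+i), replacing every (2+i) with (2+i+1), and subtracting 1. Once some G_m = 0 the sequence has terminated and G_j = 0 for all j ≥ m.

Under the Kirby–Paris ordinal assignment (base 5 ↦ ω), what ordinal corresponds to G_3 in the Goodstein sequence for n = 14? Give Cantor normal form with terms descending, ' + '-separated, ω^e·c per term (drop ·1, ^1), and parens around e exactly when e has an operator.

(0) 14|_2 = 2^(2 + 1) + 2^2 + 2 ↦ 3^(3 + 1) + 3^3 + 3|_3 = 111 ⇒ 110
(1) 110|_3 = 3^(3 + 1) + 3^3 + 2 ↦ 4^(4 + 1) + 4^4 + 2|_4 = 1282 ⇒ 1281
(2) 1281|_4 = 4^(4 + 1) + 4^4 + 1 ↦ 5^(5 + 1) + 5^5 + 1|_5 = 18751 ⇒ 18750

ω^(ω + 1) + ω^ω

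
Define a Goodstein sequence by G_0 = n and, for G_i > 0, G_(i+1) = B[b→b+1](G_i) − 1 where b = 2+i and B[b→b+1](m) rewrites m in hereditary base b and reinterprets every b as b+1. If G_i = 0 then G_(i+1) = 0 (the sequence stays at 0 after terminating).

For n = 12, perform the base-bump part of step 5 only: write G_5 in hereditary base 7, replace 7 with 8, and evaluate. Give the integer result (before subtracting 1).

base 2: 12 = 2^(2 + 1) + 2^2; at 3: 3^(3 + 1) + 3^3 = 108; next = 107
base 3: 107 = 3^(3 + 1) + 2·3^2 + 2·3 + 2; at 4: 4^(4 + 1) + 2·4^2 + 2·4 + 2 = 1066; next = 1065
base 4: 1065 = 4^(4 + 1) + 2·4^2 + 2·4 + 1; at 5: 5^(5 + 1) + 2·5^2 + 2·5 + 1 = 15686; next = 15685
base 5: 15685 = 5^(5 + 1) + 2·5^2 + 2·5; at 6: 6^(6 + 1) + 2·6^2 + 2·6 = 280020; next = 280019
base 6: 280019 = 6^(6 + 1) + 2·6^2 + 6 + 5; at 7: 7^(7 + 1) + 2·7^2 + 7 + 5 = 5764911; next = 5764910
base 7: 5764910 = 7^(7 + 1) + 2·7^2 + 7 + 4; at 8: 8^(8 + 1) + 2·8^2 + 8 + 4 = 134217868; next = 134217867

134217868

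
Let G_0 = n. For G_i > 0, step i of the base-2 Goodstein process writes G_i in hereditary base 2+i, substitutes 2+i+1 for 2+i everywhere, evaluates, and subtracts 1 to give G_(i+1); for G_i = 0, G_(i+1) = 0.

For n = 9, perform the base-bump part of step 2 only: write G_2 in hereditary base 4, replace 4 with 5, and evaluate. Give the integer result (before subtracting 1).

9843

G_0=9  [base 2] 2^(2 + 1) + 1  →[2↦3]→  3^(3 + 1) + 1 = 82  −1 ⇒ G_1=81
G_1=81  [base 3] 3^(3 + 1)  →[3↦4]→  4^(4 + 1) = 1024  −1 ⇒ G_2=1023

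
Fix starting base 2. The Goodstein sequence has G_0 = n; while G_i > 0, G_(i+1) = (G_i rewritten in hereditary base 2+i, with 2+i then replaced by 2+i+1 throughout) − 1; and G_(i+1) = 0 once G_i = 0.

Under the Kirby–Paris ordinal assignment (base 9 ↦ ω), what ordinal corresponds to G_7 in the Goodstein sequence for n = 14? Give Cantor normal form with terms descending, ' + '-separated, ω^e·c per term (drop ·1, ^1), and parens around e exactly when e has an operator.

ω^(ω + 1) + ω^5·5 + ω^4·5 + ω^3·5 + ω^2·5 + ω·5 + 2

step 0: 14 = 2^(2 + 1) + 2^2 + 2; sub 3 for 2: 3^(3 + 1) + 3^3 + 3; = 111; G_1 = 111−1 = 110
step 1: 110 = 3^(3 + 1) + 3^3 + 2; sub 4 for 3: 4^(4 + 1) + 4^4 + 2; = 1282; G_2 = 1282−1 = 1281
step 2: 1281 = 4^(4 + 1) + 4^4 + 1; sub 5 for 4: 5^(5 + 1) + 5^5 + 1; = 18751; G_3 = 18751−1 = 18750
step 3: 18750 = 5^(5 + 1) + 5^5; sub 6 for 5: 6^(6 + 1) + 6^6; = 326592; G_4 = 326592−1 = 326591
step 4: 326591 = 6^(6 + 1) + 5·6^5 + 5·6^4 + 5·6^3 + 5·6^2 + 5·6 + 5; sub 7 for 6: 7^(7 + 1) + 5·7^5 + 5·7^4 + 5·7^3 + 5·7^2 + 5·7 + 5; = 5862841; G_5 = 5862841−1 = 5862840
step 5: 5862840 = 7^(7 + 1) + 5·7^5 + 5·7^4 + 5·7^3 + 5·7^2 + 5·7 + 4; sub 8 for 7: 8^(8 + 1) + 5·8^5 + 5·8^4 + 5·8^3 + 5·8^2 + 5·8 + 4; = 134404972; G_6 = 134404972−1 = 134404971
step 6: 134404971 = 8^(8 + 1) + 5·8^5 + 5·8^4 + 5·8^3 + 5·8^2 + 5·8 + 3; sub 9 for 8: 9^(9 + 1) + 5·9^5 + 5·9^4 + 5·9^3 + 5·9^2 + 5·9 + 3; = 3487116549; G_7 = 3487116549−1 = 3487116548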